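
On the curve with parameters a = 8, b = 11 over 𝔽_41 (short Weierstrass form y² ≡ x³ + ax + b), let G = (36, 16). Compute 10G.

Double-and-add on 10 = (1010)₂. Start with G = (36, 16) for the leading 1-bit.
double: tangent at (36, 16): λ = (3·36² + 8)/(2·16) ≡ 1/32. 32⁻¹ ≡ 9 (mod 41), so λ ≡ 1·9 ≡ 9.
  x = λ² - 36 - 36 = 81 - 72 ≡ 9; y = λ·(36 - 9) - 16 ≡ 22. → (9, 22)
double: tangent at (9, 22): λ = (3·9² + 8)/(2·22) ≡ 5/3. 3⁻¹ ≡ 14 (mod 41), so λ ≡ 5·14 ≡ 29.
  x = λ² - 9 - 9 = 841 - 18 ≡ 3; y = λ·(9 - 3) - 22 ≡ 29. → (3, 29)
add G: (3, 29) + (36, 16). λ = (16 - 29)/(36 - 3) ≡ 28/33 mod 41. 33⁻¹ ≡ 5 (mod 41) since 33·5 = 165 ≡ 1, so λ ≡ 17.
  x = λ² - 3 - 36 = 289 - 39 ≡ 4; y = λ·(3 - 4) - 29 ≡ 36. → (4, 36)
double: tangent at (4, 36): λ = (3·4² + 8)/(2·36) ≡ 15/31. 31⁻¹ ≡ 4 (mod 41), so λ ≡ 15·4 ≡ 19.
  x = λ² - 4 - 4 = 361 - 8 ≡ 25; y = λ·(4 - 25) - 36 ≡ 16. → (25, 16)

(25, 16)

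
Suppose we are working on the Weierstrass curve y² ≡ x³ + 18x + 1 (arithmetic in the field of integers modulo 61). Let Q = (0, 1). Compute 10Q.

(40, 0)

Repeated addition: build up to 10Q.
2Q: tangent at (0, 1): λ = (3·0² + 18)/(2·1) ≡ 18/2. 2⁻¹ ≡ 31 (mod 61) since 2·31 = 62 ≡ 1, so λ ≡ 18·31 ≡ 9.
  x = λ² - 0 - 0 = 81 - 0 ≡ 20; y = λ·(0 - 20) - 1 ≡ 2. → (20, 2)
3Q: (20, 2) + (0, 1). λ = (1 - 2)/(0 - 20) ≡ 60/41 mod 61. 41⁻¹ ≡ 3 (mod 61), so λ ≡ 58.
  x = λ² - 20 - 0 = 3364 - 20 ≡ 50; y = λ·(20 - 50) - 2 ≡ 27. → (50, 27)
4Q: (50, 27) + (0, 1). λ = (1 - 27)/(0 - 50) ≡ 35/11 mod 61. 11⁻¹ ≡ 50 (mod 61) since 11·50 = 550 ≡ 1, so λ ≡ 42.
  x = λ² - 50 - 0 = 1764 - 50 ≡ 6; y = λ·(50 - 6) - 27 ≡ 52. → (6, 52)
5Q: (6, 52) + (0, 1). λ = (1 - 52)/(0 - 6) ≡ 10/55 mod 61. 55⁻¹ ≡ 10 (mod 61) since 55·10 = 550 ≡ 1, so λ ≡ 39.
  x = λ² - 6 - 0 = 1521 - 6 ≡ 51; y = λ·(6 - 51) - 52 ≡ 23. → (51, 23)
6Q: (51, 23) + (0, 1). λ = (1 - 23)/(0 - 51) ≡ 39/10 mod 61. 10⁻¹ ≡ 55 (mod 61), so λ ≡ 10.
  x = λ² - 51 - 0 = 100 - 51 ≡ 49; y = λ·(51 - 49) - 23 ≡ 58. → (49, 58)
7Q: (49, 58) + (0, 1). λ = (1 - 58)/(0 - 49) ≡ 4/12 mod 61. 12⁻¹ ≡ 56 (mod 61), so λ ≡ 41.
  x = λ² - 49 - 0 = 1681 - 49 ≡ 46; y = λ·(49 - 46) - 58 ≡ 4. → (46, 4)
8Q: (46, 4) + (0, 1). λ = (1 - 4)/(0 - 46) ≡ 58/15 mod 61. 15⁻¹ ≡ 57 (mod 61), so λ ≡ 12.
  x = λ² - 46 - 0 = 144 - 46 ≡ 37; y = λ·(46 - 37) - 4 ≡ 43. → (37, 43)
9Q: (37, 43) + (0, 1). λ = (1 - 43)/(0 - 37) ≡ 19/24 mod 61. 24⁻¹ ≡ 28 (mod 61) since 24·28 = 672 ≡ 1, so λ ≡ 44.
  x = λ² - 37 - 0 = 1936 - 37 ≡ 8; y = λ·(37 - 8) - 43 ≡ 13. → (8, 13)
10Q: (8, 13) + (0, 1). λ = (1 - 13)/(0 - 8) ≡ 49/53 mod 61. 53⁻¹ ≡ 38 (mod 61), so λ ≡ 32.
  x = λ² - 8 - 0 = 1024 - 8 ≡ 40; y = λ·(8 - 40) - 13 ≡ 0. → (40, 0)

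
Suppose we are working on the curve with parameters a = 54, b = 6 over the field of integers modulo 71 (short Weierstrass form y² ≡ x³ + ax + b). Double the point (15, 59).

(24, 28)

tangent at (15, 59): λ = (3·15² + 54)/(2·59) ≡ 19/47. 47⁻¹ ≡ 68 (mod 71), so λ ≡ 19·68 ≡ 14.
  x = λ² - 15 - 15 = 196 - 30 ≡ 24; y = λ·(15 - 24) - 59 ≡ 28. → (24, 28)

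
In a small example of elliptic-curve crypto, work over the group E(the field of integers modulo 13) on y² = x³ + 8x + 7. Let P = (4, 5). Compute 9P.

(1, 9)

Double-and-add on 9 = (1001)₂. Start with P = (4, 5) for the leading 1-bit.
double: tangent at (4, 5): λ = (3·4² + 8)/(2·5) ≡ 4/10. 10⁻¹ ≡ 4 (mod 13), so λ ≡ 4·4 ≡ 3.
  x = λ² - 4 - 4 = 9 - 8 ≡ 1; y = λ·(4 - 1) - 5 ≡ 4. → (1, 4)
double: tangent at (1, 4): λ = (3·1² + 8)/(2·4) ≡ 11/8. 8⁻¹ ≡ 5 (mod 13), so λ ≡ 11·5 ≡ 3.
  x = λ² - 1 - 1 = 9 - 2 ≡ 7; y = λ·(1 - 7) - 4 ≡ 4. → (7, 4)
double: tangent at (7, 4): λ = (3·7² + 8)/(2·4) ≡ 12/8. 8⁻¹ ≡ 5 (mod 13), so λ ≡ 12·5 ≡ 8.
  x = λ² - 7 - 7 = 64 - 14 ≡ 11; y = λ·(7 - 11) - 4 ≡ 3. → (11, 3)
add P: (11, 3) + (4, 5). λ = (5 - 3)/(4 - 11) ≡ 2/6 mod 13. 6⁻¹ ≡ 11 (mod 13), so λ ≡ 9.
  x = λ² - 11 - 4 = 81 - 15 ≡ 1; y = λ·(11 - 1) - 3 ≡ 9. → (1, 9)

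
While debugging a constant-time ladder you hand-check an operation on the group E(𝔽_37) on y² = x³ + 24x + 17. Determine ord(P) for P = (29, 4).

2P: tangent at (29, 4): λ = (3·29² + 24)/(2·4) ≡ 31/8. 8⁻¹ ≡ 14 (mod 37) since 8·14 = 112 ≡ 1, so λ ≡ 31·14 ≡ 27.
  x = λ² - 29 - 29 = 729 - 58 ≡ 5; y = λ·(29 - 5) - 4 ≡ 15. → (5, 15)
3P: (5, 15) + (29, 4). λ = (4 - 15)/(29 - 5) ≡ 26/24 mod 37. 24⁻¹ ≡ 17 (mod 37) since 24·17 = 408 ≡ 1, so λ ≡ 35.
  x = λ² - 5 - 29 = 1225 - 34 ≡ 7; y = λ·(5 - 7) - 15 ≡ 26. → (7, 26)
4P: (7, 26) + (29, 4). λ = (4 - 26)/(29 - 7) ≡ 15/22 mod 37. 22⁻¹ ≡ 32 (mod 37), so λ ≡ 36.
  x = λ² - 7 - 29 = 1296 - 36 ≡ 2; y = λ·(7 - 2) - 26 ≡ 6. → (2, 6)
5P: (2, 6) + (29, 4). λ = (4 - 6)/(29 - 2) ≡ 35/27 mod 37. 27⁻¹ ≡ 11 (mod 37), so λ ≡ 15.
  x = λ² - 2 - 29 = 225 - 31 ≡ 9; y = λ·(2 - 9) - 6 ≡ 0. → (9, 0)
6P: (9, 0) + (29, 4). λ = (4 - 0)/(29 - 9) ≡ 4/20 mod 37. 20⁻¹ ≡ 13 (mod 37) since 20·13 = 260 ≡ 1, so λ ≡ 15.
  x = λ² - 9 - 29 = 225 - 38 ≡ 2; y = λ·(9 - 2) - 0 ≡ 31. → (2, 31)
7P: (2, 31) + (29, 4). λ = (4 - 31)/(29 - 2) ≡ 10/27 mod 37. 27⁻¹ ≡ 11 (mod 37), so λ ≡ 36.
  x = λ² - 2 - 29 = 1296 - 31 ≡ 7; y = λ·(2 - 7) - 31 ≡ 11. → (7, 11)
8P: (7, 11) + (29, 4). λ = (4 - 11)/(29 - 7) ≡ 30/22 mod 37. 22⁻¹ ≡ 32 (mod 37) since 22·32 = 704 ≡ 1, so λ ≡ 35.
  x = λ² - 7 - 29 = 1225 - 36 ≡ 5; y = λ·(7 - 5) - 11 ≡ 22. → (5, 22)
9P: (5, 22) + (29, 4). λ = (4 - 22)/(29 - 5) ≡ 19/24 mod 37. 24⁻¹ ≡ 17 (mod 37), so λ ≡ 27.
  x = λ² - 5 - 29 = 729 - 34 ≡ 29; y = λ·(5 - 29) - 22 ≡ 33. → (29, 33)
10P: (29, 33) + (29, 4): same x and y₁ ≡ -y₂, so the sum is the point at infinity.
10P = the point at infinity, so the order is 10.

10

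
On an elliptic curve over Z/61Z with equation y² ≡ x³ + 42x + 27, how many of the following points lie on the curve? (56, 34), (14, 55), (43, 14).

1

(56, 34): 34² ≡ 58, rhs ≡ 58 → on.
(14, 55): 55² ≡ 36, rhs ≡ 4 → off.
(43, 14): 14² ≡ 13, rhs ≡ 27 → off.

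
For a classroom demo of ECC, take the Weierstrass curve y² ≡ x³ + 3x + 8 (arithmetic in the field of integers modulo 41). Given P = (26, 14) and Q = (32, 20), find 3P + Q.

(24, 28)

First 3P:
Repeated addition: build up to 3P.
2P: tangent at (26, 14): λ = (3·26² + 3)/(2·14) ≡ 22/28. 28⁻¹ ≡ 22 (mod 41) since 28·22 = 616 ≡ 1, so λ ≡ 22·22 ≡ 33.
  x = λ² - 26 - 26 = 1089 - 52 ≡ 12; y = λ·(26 - 12) - 14 ≡ 38. → (12, 38)
3P: (12, 38) + (26, 14). λ = (14 - 38)/(26 - 12) ≡ 17/14 mod 41. 14⁻¹ ≡ 3 (mod 41), so λ ≡ 10.
  x = λ² - 12 - 26 = 100 - 38 ≡ 21; y = λ·(12 - 21) - 38 ≡ 36. → (21, 36)
3P = (21, 36).
Finally 3P + Q:
(21, 36) + (32, 20). λ = (20 - 36)/(32 - 21) ≡ 25/11 mod 41. 11⁻¹ ≡ 15 (mod 41) since 11·15 = 165 ≡ 1, so λ ≡ 6.
  x = λ² - 21 - 32 = 36 - 53 ≡ 24; y = λ·(21 - 24) - 36 ≡ 28. → (24, 28)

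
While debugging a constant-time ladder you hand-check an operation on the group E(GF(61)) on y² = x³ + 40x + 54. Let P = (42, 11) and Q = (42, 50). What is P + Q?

The two points share x = 42 and their y-coordinates satisfy 11 + 50 ≡ 0 (mod 61), so they are inverses. Their sum is O.

O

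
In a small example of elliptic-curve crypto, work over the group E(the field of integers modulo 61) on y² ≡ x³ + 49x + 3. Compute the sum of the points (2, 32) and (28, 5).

(2, 32) + (28, 5). λ = (5 - 32)/(28 - 2) ≡ 34/26 mod 61. 26⁻¹ ≡ 54 (mod 61) since 26·54 = 1404 ≡ 1, so λ ≡ 6.
  x = λ² - 2 - 28 = 36 - 30 ≡ 6; y = λ·(2 - 6) - 32 ≡ 5. → (6, 5)

(6, 5)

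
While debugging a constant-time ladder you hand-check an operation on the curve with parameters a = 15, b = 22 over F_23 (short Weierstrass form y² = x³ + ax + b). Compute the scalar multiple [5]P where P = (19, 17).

Double-and-add on 5 = (101)₂. Start with P = (19, 17) for the leading 1-bit.
double: tangent at (19, 17): λ = (3·19² + 15)/(2·17) ≡ 17/11. 11⁻¹ ≡ 21 (mod 23), so λ ≡ 17·21 ≡ 12.
  x = λ² - 19 - 19 = 144 - 38 ≡ 14; y = λ·(19 - 14) - 17 ≡ 20. → (14, 20)
double: tangent at (14, 20): λ = (3·14² + 15)/(2·20) ≡ 5/17. 17⁻¹ ≡ 19 (mod 23), so λ ≡ 5·19 ≡ 3.
  x = λ² - 14 - 14 = 9 - 28 ≡ 4; y = λ·(14 - 4) - 20 ≡ 10. → (4, 10)
add P: (4, 10) + (19, 17). λ = (17 - 10)/(19 - 4) ≡ 7/15 mod 23. 15⁻¹ ≡ 20 (mod 23), so λ ≡ 2.
  x = λ² - 4 - 19 = 4 - 23 ≡ 4; y = λ·(4 - 4) - 10 ≡ 13. → (4, 13)

(4, 13)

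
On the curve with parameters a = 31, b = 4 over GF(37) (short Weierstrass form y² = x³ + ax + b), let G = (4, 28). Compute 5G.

Double-and-add on 5 = (101)₂. Start with G = (4, 28) for the leading 1-bit.
double: tangent at (4, 28): λ = (3·4² + 31)/(2·28) ≡ 5/19. 19⁻¹ ≡ 2 (mod 37) since 19·2 = 38 ≡ 1, so λ ≡ 5·2 ≡ 10.
  x = λ² - 4 - 4 = 100 - 8 ≡ 18; y = λ·(4 - 18) - 28 ≡ 17. → (18, 17)
double: tangent at (18, 17): λ = (3·18² + 31)/(2·17) ≡ 4/34. 34⁻¹ ≡ 12 (mod 37), so λ ≡ 4·12 ≡ 11.
  x = λ² - 18 - 18 = 121 - 36 ≡ 11; y = λ·(18 - 11) - 17 ≡ 23. → (11, 23)
add G: (11, 23) + (4, 28). λ = (28 - 23)/(4 - 11) ≡ 5/30 mod 37. 30⁻¹ ≡ 21 (mod 37), so λ ≡ 31.
  x = λ² - 11 - 4 = 961 - 15 ≡ 21; y = λ·(11 - 21) - 23 ≡ 0. → (21, 0)

(21, 0)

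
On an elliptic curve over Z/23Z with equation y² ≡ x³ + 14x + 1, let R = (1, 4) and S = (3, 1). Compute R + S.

(4, 12)

(1, 4) + (3, 1). λ = (1 - 4)/(3 - 1) ≡ 20/2 mod 23. 2⁻¹ ≡ 12 (mod 23) since 2·12 = 24 ≡ 1, so λ ≡ 10.
  x = λ² - 1 - 3 = 100 - 4 ≡ 4; y = λ·(1 - 4) - 4 ≡ 12. → (4, 12)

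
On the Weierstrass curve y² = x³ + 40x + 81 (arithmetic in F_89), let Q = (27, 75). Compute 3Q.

(33, 74)

Repeated addition: build up to 3Q.
2Q: tangent at (27, 75): λ = (3·27² + 40)/(2·75) ≡ 2/61. 61⁻¹ ≡ 54 (mod 89) since 61·54 = 3294 ≡ 1, so λ ≡ 2·54 ≡ 19.
  x = λ² - 27 - 27 = 361 - 54 ≡ 40; y = λ·(27 - 40) - 75 ≡ 34. → (40, 34)
3Q: (40, 34) + (27, 75). λ = (75 - 34)/(27 - 40) ≡ 41/76 mod 89. 76⁻¹ ≡ 41 (mod 89) since 76·41 = 3116 ≡ 1, so λ ≡ 79.
  x = λ² - 40 - 27 = 6241 - 67 ≡ 33; y = λ·(40 - 33) - 34 ≡ 74. → (33, 74)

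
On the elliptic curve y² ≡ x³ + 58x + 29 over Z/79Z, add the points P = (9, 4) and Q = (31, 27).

(9, 4) + (31, 27). λ = (27 - 4)/(31 - 9) ≡ 23/22 mod 79. 22⁻¹ ≡ 18 (mod 79), so λ ≡ 19.
  x = λ² - 9 - 31 = 361 - 40 ≡ 5; y = λ·(9 - 5) - 4 ≡ 72. → (5, 72)

(5, 72)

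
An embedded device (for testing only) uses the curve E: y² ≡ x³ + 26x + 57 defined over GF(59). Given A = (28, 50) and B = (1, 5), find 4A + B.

(1, 54)

First 4A:
Repeated addition: build up to 4A.
2A: tangent at (28, 50): λ = (3·28² + 26)/(2·50) ≡ 18/41. 41⁻¹ ≡ 36 (mod 59), so λ ≡ 18·36 ≡ 58.
  x = λ² - 28 - 28 = 3364 - 56 ≡ 4; y = λ·(28 - 4) - 50 ≡ 44. → (4, 44)
3A: (4, 44) + (28, 50). λ = (50 - 44)/(28 - 4) ≡ 6/24 mod 59. 24⁻¹ ≡ 32 (mod 59) since 24·32 = 768 ≡ 1, so λ ≡ 15.
  x = λ² - 4 - 28 = 225 - 32 ≡ 16; y = λ·(4 - 16) - 44 ≡ 12. → (16, 12)
4A: (16, 12) + (28, 50). λ = (50 - 12)/(28 - 16) ≡ 38/12 mod 59. 12⁻¹ ≡ 5 (mod 59), so λ ≡ 13.
  x = λ² - 16 - 28 = 169 - 44 ≡ 7; y = λ·(16 - 7) - 12 ≡ 46. → (7, 46)
4A = (7, 46).
Finally 4A + B:
(7, 46) + (1, 5). λ = (5 - 46)/(1 - 7) ≡ 18/53 mod 59. 53⁻¹ ≡ 49 (mod 59) since 53·49 = 2597 ≡ 1, so λ ≡ 56.
  x = λ² - 7 - 1 = 3136 - 8 ≡ 1; y = λ·(7 - 1) - 46 ≡ 54. → (1, 54)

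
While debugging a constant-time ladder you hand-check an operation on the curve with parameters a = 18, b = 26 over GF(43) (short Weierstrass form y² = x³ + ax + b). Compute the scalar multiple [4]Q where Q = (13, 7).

Double-and-add on 4 = (100)₂. Start with Q = (13, 7) for the leading 1-bit.
double: tangent at (13, 7): λ = (3·13² + 18)/(2·7) ≡ 9/14. 14⁻¹ ≡ 40 (mod 43), so λ ≡ 9·40 ≡ 16.
  x = λ² - 13 - 13 = 256 - 26 ≡ 15; y = λ·(13 - 15) - 7 ≡ 4. → (15, 4)
double: tangent at (15, 4): λ = (3·15² + 18)/(2·4) ≡ 5/8. 8⁻¹ ≡ 27 (mod 43), so λ ≡ 5·27 ≡ 6.
  x = λ² - 15 - 15 = 36 - 30 ≡ 6; y = λ·(15 - 6) - 4 ≡ 7. → (6, 7)

(6, 7)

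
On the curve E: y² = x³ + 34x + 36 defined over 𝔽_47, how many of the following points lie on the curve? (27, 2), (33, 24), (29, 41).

(27, 2): 2² ≡ 4, rhs ≡ 4 → on.
(33, 24): 24² ≡ 12, rhs ≡ 12 → on.
(29, 41): 41² ≡ 36, rhs ≡ 31 → off.

2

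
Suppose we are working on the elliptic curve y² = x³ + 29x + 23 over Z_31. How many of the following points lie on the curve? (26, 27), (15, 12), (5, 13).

(26, 27): 27² ≡ 16, rhs ≡ 1 → off.
(15, 12): 12² ≡ 20, rhs ≡ 20 → on.
(5, 13): 13² ≡ 14, rhs ≡ 14 → on.

2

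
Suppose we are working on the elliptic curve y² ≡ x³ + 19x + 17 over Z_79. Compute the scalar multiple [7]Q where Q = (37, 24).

Repeated addition: build up to 7Q.
2Q: tangent at (37, 24): λ = (3·37² + 19)/(2·24) ≡ 18/48. 48⁻¹ ≡ 28 (mod 79) since 48·28 = 1344 ≡ 1, so λ ≡ 18·28 ≡ 30.
  x = λ² - 37 - 37 = 900 - 74 ≡ 36; y = λ·(37 - 36) - 24 ≡ 6. → (36, 6)
3Q: (36, 6) + (37, 24). λ = (24 - 6)/(37 - 36) ≡ 18/1 mod 79. 1⁻¹ ≡ 1 (mod 79), so λ ≡ 18.
  x = λ² - 36 - 37 = 324 - 73 ≡ 14; y = λ·(36 - 14) - 6 ≡ 74. → (14, 74)
4Q: (14, 74) + (37, 24). λ = (24 - 74)/(37 - 14) ≡ 29/23 mod 79. 23⁻¹ ≡ 55 (mod 79), so λ ≡ 15.
  x = λ² - 14 - 37 = 225 - 51 ≡ 16; y = λ·(14 - 16) - 74 ≡ 54. → (16, 54)
5Q: (16, 54) + (37, 24). λ = (24 - 54)/(37 - 16) ≡ 49/21 mod 79. 21⁻¹ ≡ 64 (mod 79) since 21·64 = 1344 ≡ 1, so λ ≡ 55.
  x = λ² - 16 - 37 = 3025 - 53 ≡ 49; y = λ·(16 - 49) - 54 ≡ 27. → (49, 27)
6Q: (49, 27) + (37, 24). λ = (24 - 27)/(37 - 49) ≡ 76/67 mod 79. 67⁻¹ ≡ 46 (mod 79) since 67·46 = 3082 ≡ 1, so λ ≡ 20.
  x = λ² - 49 - 37 = 400 - 86 ≡ 77; y = λ·(49 - 77) - 27 ≡ 45. → (77, 45)
7Q: (77, 45) + (37, 24). λ = (24 - 45)/(37 - 77) ≡ 58/39 mod 79. 39⁻¹ ≡ 77 (mod 79) since 39·77 = 3003 ≡ 1, so λ ≡ 42.
  x = λ² - 77 - 37 = 1764 - 114 ≡ 70; y = λ·(77 - 70) - 45 ≡ 12. → (70, 12)

(70, 12)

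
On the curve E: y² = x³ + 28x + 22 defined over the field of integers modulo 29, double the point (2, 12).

tangent at (2, 12): λ = (3·2² + 28)/(2·12) ≡ 11/24. 24⁻¹ ≡ 23 (mod 29), so λ ≡ 11·23 ≡ 21.
  x = λ² - 2 - 2 = 441 - 4 ≡ 2; y = λ·(2 - 2) - 12 ≡ 17. → (2, 17)

(2, 17)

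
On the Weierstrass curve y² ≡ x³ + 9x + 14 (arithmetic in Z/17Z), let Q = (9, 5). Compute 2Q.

(3, 0)

tangent at (9, 5): λ = (3·9² + 9)/(2·5) ≡ 14/10. 10⁻¹ ≡ 12 (mod 17), so λ ≡ 14·12 ≡ 15.
  x = λ² - 9 - 9 = 225 - 18 ≡ 3; y = λ·(9 - 3) - 5 ≡ 0. → (3, 0)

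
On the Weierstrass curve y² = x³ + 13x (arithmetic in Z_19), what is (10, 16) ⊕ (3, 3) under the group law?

(10, 16) + (3, 3). λ = (3 - 16)/(3 - 10) ≡ 6/12 mod 19. 12⁻¹ ≡ 8 (mod 19), so λ ≡ 10.
  x = λ² - 10 - 3 = 100 - 13 ≡ 11; y = λ·(10 - 11) - 16 ≡ 12. → (11, 12)

(11, 12)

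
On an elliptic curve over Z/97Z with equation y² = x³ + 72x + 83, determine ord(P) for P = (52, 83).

2P: tangent at (52, 83): λ = (3·52² + 72)/(2·83) ≡ 36/69. 69⁻¹ ≡ 45 (mod 97), so λ ≡ 36·45 ≡ 68.
  x = λ² - 52 - 52 = 4624 - 104 ≡ 58; y = λ·(52 - 58) - 83 ≡ 91. → (58, 91)
3P: (58, 91) + (52, 83). λ = (83 - 91)/(52 - 58) ≡ 89/91 mod 97. 91⁻¹ ≡ 16 (mod 97), so λ ≡ 66.
  x = λ² - 58 - 52 = 4356 - 110 ≡ 75; y = λ·(58 - 75) - 91 ≡ 48. → (75, 48)
4P: (75, 48) + (52, 83). λ = (83 - 48)/(52 - 75) ≡ 35/74 mod 97. 74⁻¹ ≡ 59 (mod 97), so λ ≡ 28.
  x = λ² - 75 - 52 = 784 - 127 ≡ 75; y = λ·(75 - 75) - 48 ≡ 49. → (75, 49)
5P: (75, 49) + (52, 83). λ = (83 - 49)/(52 - 75) ≡ 34/74 mod 97. 74⁻¹ ≡ 59 (mod 97), so λ ≡ 66.
  x = λ² - 75 - 52 = 4356 - 127 ≡ 58; y = λ·(75 - 58) - 49 ≡ 6. → (58, 6)
6P: (58, 6) + (52, 83). λ = (83 - 6)/(52 - 58) ≡ 77/91 mod 97. 91⁻¹ ≡ 16 (mod 97) since 91·16 = 1456 ≡ 1, so λ ≡ 68.
  x = λ² - 58 - 52 = 4624 - 110 ≡ 52; y = λ·(58 - 52) - 6 ≡ 14. → (52, 14)
7P: (52, 14) + (52, 83): same x and y₁ ≡ -y₂, so the sum is O.
7P = O, so the order is 7.

7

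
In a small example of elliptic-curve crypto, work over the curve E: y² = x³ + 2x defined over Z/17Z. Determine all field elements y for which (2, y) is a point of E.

x³ + 2x + 0 = 12 ≡ 12 (mod 17).
12 is a non-residue mod 17; no y exists.

none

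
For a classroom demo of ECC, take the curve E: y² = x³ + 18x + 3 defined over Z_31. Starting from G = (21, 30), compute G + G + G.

(5, 1)

Repeated addition: build up to 3G.
2G: tangent at (21, 30): λ = (3·21² + 18)/(2·30) ≡ 8/29. 29⁻¹ ≡ 15 (mod 31), so λ ≡ 8·15 ≡ 27.
  x = λ² - 21 - 21 = 729 - 42 ≡ 5; y = λ·(21 - 5) - 30 ≡ 30. → (5, 30)
3G: (5, 30) + (21, 30). λ = (30 - 30)/(21 - 5) ≡ 0/16 mod 31. 16⁻¹ ≡ 2 (mod 31) since 16·2 = 32 ≡ 1, so λ ≡ 0.
  x = λ² - 5 - 21 = 0 - 26 ≡ 5; y = λ·(5 - 5) - 30 ≡ 1. → (5, 1)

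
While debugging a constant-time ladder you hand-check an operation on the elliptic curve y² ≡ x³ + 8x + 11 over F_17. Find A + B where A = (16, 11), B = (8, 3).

(16, 11) + (8, 3). λ = (3 - 11)/(8 - 16) ≡ 9/9 mod 17. 9⁻¹ ≡ 2 (mod 17) since 9·2 = 18 ≡ 1, so λ ≡ 1.
  x = λ² - 16 - 8 = 1 - 24 ≡ 11; y = λ·(16 - 11) - 11 ≡ 11. → (11, 11)

(11, 11)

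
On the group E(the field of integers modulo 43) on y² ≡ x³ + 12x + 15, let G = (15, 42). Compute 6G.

Repeated addition: build up to 6G.
2G: tangent at (15, 42): λ = (3·15² + 12)/(2·42) ≡ 42/41. 41⁻¹ ≡ 21 (mod 43), so λ ≡ 42·21 ≡ 22.
  x = λ² - 15 - 15 = 484 - 30 ≡ 24; y = λ·(15 - 24) - 42 ≡ 18. → (24, 18)
3G: (24, 18) + (15, 42). λ = (42 - 18)/(15 - 24) ≡ 24/34 mod 43. 34⁻¹ ≡ 19 (mod 43) since 34·19 = 646 ≡ 1, so λ ≡ 26.
  x = λ² - 24 - 15 = 676 - 39 ≡ 35; y = λ·(24 - 35) - 18 ≡ 40. → (35, 40)
4G: (35, 40) + (15, 42). λ = (42 - 40)/(15 - 35) ≡ 2/23 mod 43. 23⁻¹ ≡ 15 (mod 43), so λ ≡ 30.
  x = λ² - 35 - 15 = 900 - 50 ≡ 33; y = λ·(35 - 33) - 40 ≡ 20. → (33, 20)
5G: (33, 20) + (15, 42). λ = (42 - 20)/(15 - 33) ≡ 22/25 mod 43. 25⁻¹ ≡ 31 (mod 43) since 25·31 = 775 ≡ 1, so λ ≡ 37.
  x = λ² - 33 - 15 = 1369 - 48 ≡ 31; y = λ·(33 - 31) - 20 ≡ 11. → (31, 11)
6G: (31, 11) + (15, 42). λ = (42 - 11)/(15 - 31) ≡ 31/27 mod 43. 27⁻¹ ≡ 8 (mod 43) since 27·8 = 216 ≡ 1, so λ ≡ 33.
  x = λ² - 31 - 15 = 1089 - 46 ≡ 11; y = λ·(31 - 11) - 11 ≡ 4. → (11, 4)

(11, 4)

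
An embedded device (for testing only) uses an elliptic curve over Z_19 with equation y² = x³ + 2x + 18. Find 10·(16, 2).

(14, 15)

Write P = (16, 2).
Repeated addition: build up to 10P.
2P: tangent at (16, 2): λ = (3·16² + 2)/(2·2) ≡ 10/4. 4⁻¹ ≡ 5 (mod 19), so λ ≡ 10·5 ≡ 12.
  x = λ² - 16 - 16 = 144 - 32 ≡ 17; y = λ·(16 - 17) - 2 ≡ 5. → (17, 5)
3P: (17, 5) + (16, 2). λ = (2 - 5)/(16 - 17) ≡ 16/18 mod 19. 18⁻¹ ≡ 18 (mod 19), so λ ≡ 3.
  x = λ² - 17 - 16 = 9 - 33 ≡ 14; y = λ·(17 - 14) - 5 ≡ 4. → (14, 4)
4P: (14, 4) + (16, 2). λ = (2 - 4)/(16 - 14) ≡ 17/2 mod 19. 2⁻¹ ≡ 10 (mod 19), so λ ≡ 18.
  x = λ² - 14 - 16 = 324 - 30 ≡ 9; y = λ·(14 - 9) - 4 ≡ 10. → (9, 10)
5P: (9, 10) + (16, 2). λ = (2 - 10)/(16 - 9) ≡ 11/7 mod 19. 7⁻¹ ≡ 11 (mod 19), so λ ≡ 7.
  x = λ² - 9 - 16 = 49 - 25 ≡ 5; y = λ·(9 - 5) - 10 ≡ 18. → (5, 18)
6P: (5, 18) + (16, 2). λ = (2 - 18)/(16 - 5) ≡ 3/11 mod 19. 11⁻¹ ≡ 7 (mod 19), so λ ≡ 2.
  x = λ² - 5 - 16 = 4 - 21 ≡ 2; y = λ·(5 - 2) - 18 ≡ 7. → (2, 7)
7P: (2, 7) + (16, 2). λ = (2 - 7)/(16 - 2) ≡ 14/14 mod 19. 14⁻¹ ≡ 15 (mod 19) since 14·15 = 210 ≡ 1, so λ ≡ 1.
  x = λ² - 2 - 16 = 1 - 18 ≡ 2; y = λ·(2 - 2) - 7 ≡ 12. → (2, 12)
8P: (2, 12) + (16, 2). λ = (2 - 12)/(16 - 2) ≡ 9/14 mod 19. 14⁻¹ ≡ 15 (mod 19) since 14·15 = 210 ≡ 1, so λ ≡ 2.
  x = λ² - 2 - 16 = 4 - 18 ≡ 5; y = λ·(2 - 5) - 12 ≡ 1. → (5, 1)
9P: (5, 1) + (16, 2). λ = (2 - 1)/(16 - 5) ≡ 1/11 mod 19. 11⁻¹ ≡ 7 (mod 19) since 11·7 = 77 ≡ 1, so λ ≡ 7.
  x = λ² - 5 - 16 = 49 - 21 ≡ 9; y = λ·(5 - 9) - 1 ≡ 9. → (9, 9)
10P: (9, 9) + (16, 2). λ = (2 - 9)/(16 - 9) ≡ 12/7 mod 19. 7⁻¹ ≡ 11 (mod 19) since 7·11 = 77 ≡ 1, so λ ≡ 18.
  x = λ² - 9 - 16 = 324 - 25 ≡ 14; y = λ·(9 - 14) - 9 ≡ 15. → (14, 15)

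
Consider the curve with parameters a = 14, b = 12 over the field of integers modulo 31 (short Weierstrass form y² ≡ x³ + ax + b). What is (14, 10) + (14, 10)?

tangent at (14, 10): λ = (3·14² + 14)/(2·10) ≡ 13/20. 20⁻¹ ≡ 14 (mod 31), so λ ≡ 13·14 ≡ 27.
  x = λ² - 14 - 14 = 729 - 28 ≡ 19; y = λ·(14 - 19) - 10 ≡ 10. → (19, 10)

(19, 10)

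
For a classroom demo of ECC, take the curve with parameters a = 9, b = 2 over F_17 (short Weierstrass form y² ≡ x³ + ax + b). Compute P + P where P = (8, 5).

(5, 6)

tangent at (8, 5): λ = (3·8² + 9)/(2·5) ≡ 14/10. 10⁻¹ ≡ 12 (mod 17) since 10·12 = 120 ≡ 1, so λ ≡ 14·12 ≡ 15.
  x = λ² - 8 - 8 = 225 - 16 ≡ 5; y = λ·(8 - 5) - 5 ≡ 6. → (5, 6)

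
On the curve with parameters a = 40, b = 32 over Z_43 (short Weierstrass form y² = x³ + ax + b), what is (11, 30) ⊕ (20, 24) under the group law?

(22, 6)

(11, 30) + (20, 24). λ = (24 - 30)/(20 - 11) ≡ 37/9 mod 43. 9⁻¹ ≡ 24 (mod 43), so λ ≡ 28.
  x = λ² - 11 - 20 = 784 - 31 ≡ 22; y = λ·(11 - 22) - 30 ≡ 6. → (22, 6)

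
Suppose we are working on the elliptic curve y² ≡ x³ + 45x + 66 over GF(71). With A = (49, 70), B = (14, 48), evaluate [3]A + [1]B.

(27, 44)

First 3A:
Repeated addition: build up to 3A.
2A: tangent at (49, 70): λ = (3·49² + 45)/(2·70) ≡ 6/69. 69⁻¹ ≡ 35 (mod 71) since 69·35 = 2415 ≡ 1, so λ ≡ 6·35 ≡ 68.
  x = λ² - 49 - 49 = 4624 - 98 ≡ 53; y = λ·(49 - 53) - 70 ≡ 13. → (53, 13)
3A: (53, 13) + (49, 70). λ = (70 - 13)/(49 - 53) ≡ 57/67 mod 71. 67⁻¹ ≡ 53 (mod 71) since 67·53 = 3551 ≡ 1, so λ ≡ 39.
  x = λ² - 53 - 49 = 1521 - 102 ≡ 70; y = λ·(53 - 70) - 13 ≡ 34. → (70, 34)
3A = (70, 34).
Finally 3A + B:
(70, 34) + (14, 48). λ = (48 - 34)/(14 - 70) ≡ 14/15 mod 71. 15⁻¹ ≡ 19 (mod 71), so λ ≡ 53.
  x = λ² - 70 - 14 = 2809 - 84 ≡ 27; y = λ·(70 - 27) - 34 ≡ 44. → (27, 44)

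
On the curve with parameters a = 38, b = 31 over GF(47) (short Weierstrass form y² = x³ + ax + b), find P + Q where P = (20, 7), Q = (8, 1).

(20, 7) + (8, 1). λ = (1 - 7)/(8 - 20) ≡ 41/35 mod 47. 35⁻¹ ≡ 43 (mod 47), so λ ≡ 24.
  x = λ² - 20 - 8 = 576 - 28 ≡ 31; y = λ·(20 - 31) - 7 ≡ 11. → (31, 11)

(31, 11)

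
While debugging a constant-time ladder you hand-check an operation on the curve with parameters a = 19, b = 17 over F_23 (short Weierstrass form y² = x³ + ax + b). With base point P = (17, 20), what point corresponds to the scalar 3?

Repeated addition: build up to 3P.
2P: tangent at (17, 20): λ = (3·17² + 19)/(2·20) ≡ 12/17. 17⁻¹ ≡ 19 (mod 23), so λ ≡ 12·19 ≡ 21.
  x = λ² - 17 - 17 = 441 - 34 ≡ 16; y = λ·(17 - 16) - 20 ≡ 1. → (16, 1)
3P: (16, 1) + (17, 20). λ = (20 - 1)/(17 - 16) ≡ 19/1 mod 23. 1⁻¹ ≡ 1 (mod 23) since 1·1 = 1 ≡ 1, so λ ≡ 19.
  x = λ² - 16 - 17 = 361 - 33 ≡ 6; y = λ·(16 - 6) - 1 ≡ 5. → (6, 5)

(6, 5)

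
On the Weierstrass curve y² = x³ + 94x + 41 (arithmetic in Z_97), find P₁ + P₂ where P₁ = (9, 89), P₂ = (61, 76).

(9, 89) + (61, 76). λ = (76 - 89)/(61 - 9) ≡ 84/52 mod 97. 52⁻¹ ≡ 28 (mod 97) since 52·28 = 1456 ≡ 1, so λ ≡ 24.
  x = λ² - 9 - 61 = 576 - 70 ≡ 21; y = λ·(9 - 21) - 89 ≡ 11. → (21, 11)

(21, 11)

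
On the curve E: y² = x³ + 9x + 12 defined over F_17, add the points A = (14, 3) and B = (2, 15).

(14, 3) + (2, 15). λ = (15 - 3)/(2 - 14) ≡ 12/5 mod 17. 5⁻¹ ≡ 7 (mod 17), so λ ≡ 16.
  x = λ² - 14 - 2 = 256 - 16 ≡ 2; y = λ·(14 - 2) - 3 ≡ 2. → (2, 2)

(2, 2)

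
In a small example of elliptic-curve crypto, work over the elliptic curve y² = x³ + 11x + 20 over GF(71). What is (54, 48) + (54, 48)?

(6, 36)

tangent at (54, 48): λ = (3·54² + 11)/(2·48) ≡ 26/25. 25⁻¹ ≡ 54 (mod 71), so λ ≡ 26·54 ≡ 55.
  x = λ² - 54 - 54 = 3025 - 108 ≡ 6; y = λ·(54 - 6) - 48 ≡ 36. → (6, 36)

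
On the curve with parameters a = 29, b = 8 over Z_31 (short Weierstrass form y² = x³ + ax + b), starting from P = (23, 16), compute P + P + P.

Repeated addition: build up to 3P.
2P: tangent at (23, 16): λ = (3·23² + 29)/(2·16) ≡ 4/1. 1⁻¹ ≡ 1 (mod 31), so λ ≡ 4·1 ≡ 4.
  x = λ² - 23 - 23 = 16 - 46 ≡ 1; y = λ·(23 - 1) - 16 ≡ 10. → (1, 10)
3P: (1, 10) + (23, 16). λ = (16 - 10)/(23 - 1) ≡ 6/22 mod 31. 22⁻¹ ≡ 24 (mod 31) since 22·24 = 528 ≡ 1, so λ ≡ 20.
  x = λ² - 1 - 23 = 400 - 24 ≡ 4; y = λ·(1 - 4) - 10 ≡ 23. → (4, 23)

(4, 23)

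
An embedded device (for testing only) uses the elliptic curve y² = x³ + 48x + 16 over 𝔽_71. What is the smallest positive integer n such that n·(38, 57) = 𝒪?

2P: tangent at (38, 57): λ = (3·38² + 48)/(2·57) ≡ 49/43. 43⁻¹ ≡ 38 (mod 71) since 43·38 = 1634 ≡ 1, so λ ≡ 49·38 ≡ 16.
  x = λ² - 38 - 38 = 256 - 76 ≡ 38; y = λ·(38 - 38) - 57 ≡ 14. → (38, 14)
3P: (38, 14) + (38, 57): same x and y₁ ≡ -y₂, so the sum is 𝒪.
3P = 𝒪, so the order is 3.

3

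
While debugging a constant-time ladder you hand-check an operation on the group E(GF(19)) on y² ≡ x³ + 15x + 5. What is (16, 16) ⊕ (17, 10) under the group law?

(3, 1)

(16, 16) + (17, 10). λ = (10 - 16)/(17 - 16) ≡ 13/1 mod 19. 1⁻¹ ≡ 1 (mod 19) since 1·1 = 1 ≡ 1, so λ ≡ 13.
  x = λ² - 16 - 17 = 169 - 33 ≡ 3; y = λ·(16 - 3) - 16 ≡ 1. → (3, 1)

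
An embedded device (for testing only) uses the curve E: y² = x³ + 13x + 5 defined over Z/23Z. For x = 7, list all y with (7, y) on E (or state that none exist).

x³ + 13x + 5 = 439 ≡ 2 (mod 23).
Square roots of 2 mod 23: 5 and 18 (since 5² = 25 ≡ 2).

5, 18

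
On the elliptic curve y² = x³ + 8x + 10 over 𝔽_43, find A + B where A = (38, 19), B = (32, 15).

(26, 32)

(38, 19) + (32, 15). λ = (15 - 19)/(32 - 38) ≡ 39/37 mod 43. 37⁻¹ ≡ 7 (mod 43) since 37·7 = 259 ≡ 1, so λ ≡ 15.
  x = λ² - 38 - 32 = 225 - 70 ≡ 26; y = λ·(38 - 26) - 19 ≡ 32. → (26, 32)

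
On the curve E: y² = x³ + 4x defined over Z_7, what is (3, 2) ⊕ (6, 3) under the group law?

(3, 2) + (6, 3). λ = (3 - 2)/(6 - 3) ≡ 1/3 mod 7. 3⁻¹ ≡ 5 (mod 7), so λ ≡ 5.
  x = λ² - 3 - 6 = 25 - 9 ≡ 2; y = λ·(3 - 2) - 2 ≡ 3. → (2, 3)

(2, 3)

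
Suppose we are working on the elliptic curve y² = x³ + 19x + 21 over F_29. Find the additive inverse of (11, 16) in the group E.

(11, 13)

-(11, 16) = (11, -16 mod 29) = (11, 13).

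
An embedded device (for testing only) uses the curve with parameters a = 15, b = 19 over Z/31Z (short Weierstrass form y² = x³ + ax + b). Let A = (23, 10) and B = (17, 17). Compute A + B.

(23, 10) + (17, 17). λ = (17 - 10)/(17 - 23) ≡ 7/25 mod 31. 25⁻¹ ≡ 5 (mod 31), so λ ≡ 4.
  x = λ² - 23 - 17 = 16 - 40 ≡ 7; y = λ·(23 - 7) - 10 ≡ 23. → (7, 23)

(7, 23)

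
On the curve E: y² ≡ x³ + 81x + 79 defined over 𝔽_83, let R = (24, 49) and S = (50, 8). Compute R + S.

(73, 57)

(24, 49) + (50, 8). λ = (8 - 49)/(50 - 24) ≡ 42/26 mod 83. 26⁻¹ ≡ 16 (mod 83), so λ ≡ 8.
  x = λ² - 24 - 50 = 64 - 74 ≡ 73; y = λ·(24 - 73) - 49 ≡ 57. → (73, 57)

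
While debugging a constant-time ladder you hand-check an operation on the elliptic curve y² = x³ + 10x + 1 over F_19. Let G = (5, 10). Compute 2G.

tangent at (5, 10): λ = (3·5² + 10)/(2·10) ≡ 9/1. 1⁻¹ ≡ 1 (mod 19) since 1·1 = 1 ≡ 1, so λ ≡ 9·1 ≡ 9.
  x = λ² - 5 - 5 = 81 - 10 ≡ 14; y = λ·(5 - 14) - 10 ≡ 4. → (14, 4)

(14, 4)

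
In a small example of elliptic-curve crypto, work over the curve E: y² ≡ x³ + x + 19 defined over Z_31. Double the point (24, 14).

(16, 15)

tangent at (24, 14): λ = (3·24² + 1)/(2·14) ≡ 24/28. 28⁻¹ ≡ 10 (mod 31) since 28·10 = 280 ≡ 1, so λ ≡ 24·10 ≡ 23.
  x = λ² - 24 - 24 = 529 - 48 ≡ 16; y = λ·(24 - 16) - 14 ≡ 15. → (16, 15)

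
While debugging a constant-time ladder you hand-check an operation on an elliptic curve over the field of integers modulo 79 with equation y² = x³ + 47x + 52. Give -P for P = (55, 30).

(55, 49)

-(55, 30) = (55, -30 mod 79) = (55, 49).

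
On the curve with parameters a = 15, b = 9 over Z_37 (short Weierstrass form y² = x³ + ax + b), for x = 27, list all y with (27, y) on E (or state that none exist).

x³ + 15x + 9 = 20097 ≡ 6 (mod 37).
6 is a non-residue mod 37; no y exists.

none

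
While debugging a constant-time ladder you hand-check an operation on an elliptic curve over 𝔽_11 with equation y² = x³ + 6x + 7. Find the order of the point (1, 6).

8

2P: tangent at (1, 6): λ = (3·1² + 6)/(2·6) ≡ 9/1. 1⁻¹ ≡ 1 (mod 11), so λ ≡ 9·1 ≡ 9.
  x = λ² - 1 - 1 = 81 - 2 ≡ 2; y = λ·(1 - 2) - 6 ≡ 7. → (2, 7)
3P: (2, 7) + (1, 6). λ = (6 - 7)/(1 - 2) ≡ 10/10 mod 11. 10⁻¹ ≡ 10 (mod 11), so λ ≡ 1.
  x = λ² - 2 - 1 = 1 - 3 ≡ 9; y = λ·(2 - 9) - 7 ≡ 8. → (9, 8)
4P: (9, 8) + (1, 6). λ = (6 - 8)/(1 - 9) ≡ 9/3 mod 11. 3⁻¹ ≡ 4 (mod 11) since 3·4 = 12 ≡ 1, so λ ≡ 3.
  x = λ² - 9 - 1 = 9 - 10 ≡ 10; y = λ·(9 - 10) - 8 ≡ 0. → (10, 0)
5P: (10, 0) + (1, 6). λ = (6 - 0)/(1 - 10) ≡ 6/2 mod 11. 2⁻¹ ≡ 6 (mod 11), so λ ≡ 3.
  x = λ² - 10 - 1 = 9 - 11 ≡ 9; y = λ·(10 - 9) - 0 ≡ 3. → (9, 3)
6P: (9, 3) + (1, 6). λ = (6 - 3)/(1 - 9) ≡ 3/3 mod 11. 3⁻¹ ≡ 4 (mod 11), so λ ≡ 1.
  x = λ² - 9 - 1 = 1 - 10 ≡ 2; y = λ·(9 - 2) - 3 ≡ 4. → (2, 4)
7P: (2, 4) + (1, 6). λ = (6 - 4)/(1 - 2) ≡ 2/10 mod 11. 10⁻¹ ≡ 10 (mod 11) since 10·10 = 100 ≡ 1, so λ ≡ 9.
  x = λ² - 2 - 1 = 81 - 3 ≡ 1; y = λ·(2 - 1) - 4 ≡ 5. → (1, 5)
8P: (1, 5) + (1, 6): same x and y₁ ≡ -y₂, so the sum is the point at infinity.
8P = the point at infinity, so the order is 8.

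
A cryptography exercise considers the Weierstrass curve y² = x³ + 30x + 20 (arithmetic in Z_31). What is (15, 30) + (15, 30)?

(17, 24)

tangent at (15, 30): λ = (3·15² + 30)/(2·30) ≡ 23/29. 29⁻¹ ≡ 15 (mod 31), so λ ≡ 23·15 ≡ 4.
  x = λ² - 15 - 15 = 16 - 30 ≡ 17; y = λ·(15 - 17) - 30 ≡ 24. → (17, 24)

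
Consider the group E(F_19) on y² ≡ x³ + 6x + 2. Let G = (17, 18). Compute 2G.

(9, 5)

tangent at (17, 18): λ = (3·17² + 6)/(2·18) ≡ 18/17. 17⁻¹ ≡ 9 (mod 19), so λ ≡ 18·9 ≡ 10.
  x = λ² - 17 - 17 = 100 - 34 ≡ 9; y = λ·(17 - 9) - 18 ≡ 5. → (9, 5)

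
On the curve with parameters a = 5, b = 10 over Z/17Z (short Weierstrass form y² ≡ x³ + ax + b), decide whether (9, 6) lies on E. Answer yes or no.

y² = 6² ≡ 2; x³ + 5x + 10 = 784 ≡ 2 (mod 17). 2 = 2.

yes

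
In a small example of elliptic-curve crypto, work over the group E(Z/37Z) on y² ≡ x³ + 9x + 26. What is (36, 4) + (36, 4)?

tangent at (36, 4): λ = (3·36² + 9)/(2·4) ≡ 12/8. 8⁻¹ ≡ 14 (mod 37) since 8·14 = 112 ≡ 1, so λ ≡ 12·14 ≡ 20.
  x = λ² - 36 - 36 = 400 - 72 ≡ 32; y = λ·(36 - 32) - 4 ≡ 2. → (32, 2)

(32, 2)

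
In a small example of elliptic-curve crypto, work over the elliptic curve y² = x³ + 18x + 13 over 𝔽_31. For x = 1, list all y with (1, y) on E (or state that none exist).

1, 30

x³ + 18x + 13 = 32 ≡ 1 (mod 31).
Square roots of 1 mod 31: 1 and 30 (since 1² = 1 ≡ 1).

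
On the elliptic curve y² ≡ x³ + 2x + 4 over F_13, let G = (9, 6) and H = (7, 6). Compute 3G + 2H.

(5, 10)

First 3G:
Repeated addition: build up to 3G.
2G: tangent at (9, 6): λ = (3·9² + 2)/(2·6) ≡ 11/12. 12⁻¹ ≡ 12 (mod 13) since 12·12 = 144 ≡ 1, so λ ≡ 11·12 ≡ 2.
  x = λ² - 9 - 9 = 4 - 18 ≡ 12; y = λ·(9 - 12) - 6 ≡ 1. → (12, 1)
3G: (12, 1) + (9, 6). λ = (6 - 1)/(9 - 12) ≡ 5/10 mod 13. 10⁻¹ ≡ 4 (mod 13), so λ ≡ 7.
  x = λ² - 12 - 9 = 49 - 21 ≡ 2; y = λ·(12 - 2) - 1 ≡ 4. → (2, 4)
3G = (2, 4).
Next 2H:
Repeated addition: build up to 2H.
2H: tangent at (7, 6): λ = (3·7² + 2)/(2·6) ≡ 6/12. 12⁻¹ ≡ 12 (mod 13) since 12·12 = 144 ≡ 1, so λ ≡ 6·12 ≡ 7.
  x = λ² - 7 - 7 = 49 - 14 ≡ 9; y = λ·(7 - 9) - 6 ≡ 6. → (9, 6)
2H = (9, 6).
Finally 3G + 2H:
(2, 4) + (9, 6). λ = (6 - 4)/(9 - 2) ≡ 2/7 mod 13. 7⁻¹ ≡ 2 (mod 13) since 7·2 = 14 ≡ 1, so λ ≡ 4.
  x = λ² - 2 - 9 = 16 - 11 ≡ 5; y = λ·(2 - 5) - 4 ≡ 10. → (5, 10)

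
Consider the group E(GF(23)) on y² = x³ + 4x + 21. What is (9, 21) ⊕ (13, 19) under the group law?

(9, 21) + (13, 19). λ = (19 - 21)/(13 - 9) ≡ 21/4 mod 23. 4⁻¹ ≡ 6 (mod 23), so λ ≡ 11.
  x = λ² - 9 - 13 = 121 - 22 ≡ 7; y = λ·(9 - 7) - 21 ≡ 1. → (7, 1)

(7, 1)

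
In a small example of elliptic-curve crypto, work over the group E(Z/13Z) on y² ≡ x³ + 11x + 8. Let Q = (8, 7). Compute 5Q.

(2, 5)

Repeated addition: build up to 5Q.
2Q: tangent at (8, 7): λ = (3·8² + 11)/(2·7) ≡ 8/1. 1⁻¹ ≡ 1 (mod 13), so λ ≡ 8·1 ≡ 8.
  x = λ² - 8 - 8 = 64 - 16 ≡ 9; y = λ·(8 - 9) - 7 ≡ 11. → (9, 11)
3Q: (9, 11) + (8, 7). λ = (7 - 11)/(8 - 9) ≡ 9/12 mod 13. 12⁻¹ ≡ 12 (mod 13), so λ ≡ 4.
  x = λ² - 9 - 8 = 16 - 17 ≡ 12; y = λ·(9 - 12) - 11 ≡ 3. → (12, 3)
4Q: (12, 3) + (8, 7). λ = (7 - 3)/(8 - 12) ≡ 4/9 mod 13. 9⁻¹ ≡ 3 (mod 13), so λ ≡ 12.
  x = λ² - 12 - 8 = 144 - 20 ≡ 7; y = λ·(12 - 7) - 3 ≡ 5. → (7, 5)
5Q: (7, 5) + (8, 7). λ = (7 - 5)/(8 - 7) ≡ 2/1 mod 13. 1⁻¹ ≡ 1 (mod 13), so λ ≡ 2.
  x = λ² - 7 - 8 = 4 - 15 ≡ 2; y = λ·(7 - 2) - 5 ≡ 5. → (2, 5)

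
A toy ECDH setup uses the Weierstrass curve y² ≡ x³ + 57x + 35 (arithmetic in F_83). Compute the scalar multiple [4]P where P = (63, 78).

(8, 16)

Double-and-add on 4 = (100)₂. Start with P = (63, 78) for the leading 1-bit.
double: tangent at (63, 78): λ = (3·63² + 57)/(2·78) ≡ 12/73. 73⁻¹ ≡ 58 (mod 83) since 73·58 = 4234 ≡ 1, so λ ≡ 12·58 ≡ 32.
  x = λ² - 63 - 63 = 1024 - 126 ≡ 68; y = λ·(63 - 68) - 78 ≡ 11. → (68, 11)
double: tangent at (68, 11): λ = (3·68² + 57)/(2·11) ≡ 68/22. 22⁻¹ ≡ 34 (mod 83), so λ ≡ 68·34 ≡ 71.
  x = λ² - 68 - 68 = 5041 - 136 ≡ 8; y = λ·(68 - 8) - 11 ≡ 16. → (8, 16)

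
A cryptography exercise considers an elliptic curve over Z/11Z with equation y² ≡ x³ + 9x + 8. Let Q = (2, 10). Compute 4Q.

Repeated addition: build up to 4Q.
2Q: tangent at (2, 10): λ = (3·2² + 9)/(2·10) ≡ 10/9. 9⁻¹ ≡ 5 (mod 11) since 9·5 = 45 ≡ 1, so λ ≡ 10·5 ≡ 6.
  x = λ² - 2 - 2 = 36 - 4 ≡ 10; y = λ·(2 - 10) - 10 ≡ 8. → (10, 8)
3Q: (10, 8) + (2, 10). λ = (10 - 8)/(2 - 10) ≡ 2/3 mod 11. 3⁻¹ ≡ 4 (mod 11), so λ ≡ 8.
  x = λ² - 10 - 2 = 64 - 12 ≡ 8; y = λ·(10 - 8) - 8 ≡ 8. → (8, 8)
4Q: (8, 8) + (2, 10). λ = (10 - 8)/(2 - 8) ≡ 2/5 mod 11. 5⁻¹ ≡ 9 (mod 11), so λ ≡ 7.
  x = λ² - 8 - 2 = 49 - 10 ≡ 6; y = λ·(8 - 6) - 8 ≡ 6. → (6, 6)

(6, 6)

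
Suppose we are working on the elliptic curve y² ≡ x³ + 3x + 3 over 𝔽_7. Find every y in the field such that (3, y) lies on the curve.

2, 5

x³ + 3x + 3 = 39 ≡ 4 (mod 7).
Square roots of 4 mod 7: 2 and 5 (since 2² = 4 ≡ 4).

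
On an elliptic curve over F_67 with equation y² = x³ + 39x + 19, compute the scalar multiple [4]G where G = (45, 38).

(60, 41)

Repeated addition: build up to 4G.
2G: tangent at (45, 38): λ = (3·45² + 39)/(2·38) ≡ 17/9. 9⁻¹ ≡ 15 (mod 67), so λ ≡ 17·15 ≡ 54.
  x = λ² - 45 - 45 = 2916 - 90 ≡ 12; y = λ·(45 - 12) - 38 ≡ 2. → (12, 2)
3G: (12, 2) + (45, 38). λ = (38 - 2)/(45 - 12) ≡ 36/33 mod 67. 33⁻¹ ≡ 65 (mod 67), so λ ≡ 62.
  x = λ² - 12 - 45 = 3844 - 57 ≡ 35; y = λ·(12 - 35) - 2 ≡ 46. → (35, 46)
4G: (35, 46) + (45, 38). λ = (38 - 46)/(45 - 35) ≡ 59/10 mod 67. 10⁻¹ ≡ 47 (mod 67), so λ ≡ 26.
  x = λ² - 35 - 45 = 676 - 80 ≡ 60; y = λ·(35 - 60) - 46 ≡ 41. → (60, 41)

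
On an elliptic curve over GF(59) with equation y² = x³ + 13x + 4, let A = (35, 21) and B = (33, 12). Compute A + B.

(26, 49)

(35, 21) + (33, 12). λ = (12 - 21)/(33 - 35) ≡ 50/57 mod 59. 57⁻¹ ≡ 29 (mod 59) since 57·29 = 1653 ≡ 1, so λ ≡ 34.
  x = λ² - 35 - 33 = 1156 - 68 ≡ 26; y = λ·(35 - 26) - 21 ≡ 49. → (26, 49)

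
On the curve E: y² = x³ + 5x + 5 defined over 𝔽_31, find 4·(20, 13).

Write P = (20, 13).
Repeated addition: build up to 4P.
2P: tangent at (20, 13): λ = (3·20² + 5)/(2·13) ≡ 27/26. 26⁻¹ ≡ 6 (mod 31) since 26·6 = 156 ≡ 1, so λ ≡ 27·6 ≡ 7.
  x = λ² - 20 - 20 = 49 - 40 ≡ 9; y = λ·(20 - 9) - 13 ≡ 2. → (9, 2)
3P: (9, 2) + (20, 13). λ = (13 - 2)/(20 - 9) ≡ 11/11 mod 31. 11⁻¹ ≡ 17 (mod 31) since 11·17 = 187 ≡ 1, so λ ≡ 1.
  x = λ² - 9 - 20 = 1 - 29 ≡ 3; y = λ·(9 - 3) - 2 ≡ 4. → (3, 4)
4P: (3, 4) + (20, 13). λ = (13 - 4)/(20 - 3) ≡ 9/17 mod 31. 17⁻¹ ≡ 11 (mod 31), so λ ≡ 6.
  x = λ² - 3 - 20 = 36 - 23 ≡ 13; y = λ·(3 - 13) - 4 ≡ 29. → (13, 29)

(13, 29)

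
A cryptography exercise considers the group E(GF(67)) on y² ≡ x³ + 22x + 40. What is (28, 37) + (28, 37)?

(35, 1)

tangent at (28, 37): λ = (3·28² + 22)/(2·37) ≡ 29/7. 7⁻¹ ≡ 48 (mod 67), so λ ≡ 29·48 ≡ 52.
  x = λ² - 28 - 28 = 2704 - 56 ≡ 35; y = λ·(28 - 35) - 37 ≡ 1. → (35, 1)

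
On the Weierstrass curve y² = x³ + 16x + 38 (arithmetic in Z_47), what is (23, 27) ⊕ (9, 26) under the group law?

(21, 0)

(23, 27) + (9, 26). λ = (26 - 27)/(9 - 23) ≡ 46/33 mod 47. 33⁻¹ ≡ 10 (mod 47), so λ ≡ 37.
  x = λ² - 23 - 9 = 1369 - 32 ≡ 21; y = λ·(23 - 21) - 27 ≡ 0. → (21, 0)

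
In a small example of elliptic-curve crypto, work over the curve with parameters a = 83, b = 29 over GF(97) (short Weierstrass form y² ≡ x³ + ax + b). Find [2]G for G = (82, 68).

tangent at (82, 68): λ = (3·82² + 83)/(2·68) ≡ 79/39. 39⁻¹ ≡ 5 (mod 97), so λ ≡ 79·5 ≡ 7.
  x = λ² - 82 - 82 = 49 - 164 ≡ 79; y = λ·(82 - 79) - 68 ≡ 50. → (79, 50)

(79, 50)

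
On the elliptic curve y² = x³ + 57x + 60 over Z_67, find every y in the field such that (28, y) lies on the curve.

15, 52

x³ + 57x + 60 = 23608 ≡ 24 (mod 67).
Square roots of 24 mod 67: 15 and 52 (since 15² = 225 ≡ 24).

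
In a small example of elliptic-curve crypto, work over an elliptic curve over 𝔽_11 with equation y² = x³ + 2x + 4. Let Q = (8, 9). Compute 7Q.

(6, 1)

Double-and-add on 7 = (111)₂. Start with Q = (8, 9) for the leading 1-bit.
double: tangent at (8, 9): λ = (3·8² + 2)/(2·9) ≡ 7/7. 7⁻¹ ≡ 8 (mod 11), so λ ≡ 7·8 ≡ 1.
  x = λ² - 8 - 8 = 1 - 16 ≡ 7; y = λ·(8 - 7) - 9 ≡ 3. → (7, 3)
add Q: (7, 3) + (8, 9). λ = (9 - 3)/(8 - 7) ≡ 6/1 mod 11. 1⁻¹ ≡ 1 (mod 11) since 1·1 = 1 ≡ 1, so λ ≡ 6.
  x = λ² - 7 - 8 = 36 - 15 ≡ 10; y = λ·(7 - 10) - 3 ≡ 1. → (10, 1)
double: tangent at (10, 1): λ = (3·10² + 2)/(2·1) ≡ 5/2. 2⁻¹ ≡ 6 (mod 11) since 2·6 = 12 ≡ 1, so λ ≡ 5·6 ≡ 8.
  x = λ² - 10 - 10 = 64 - 20 ≡ 0; y = λ·(10 - 0) - 1 ≡ 2. → (0, 2)
add Q: (0, 2) + (8, 9). λ = (9 - 2)/(8 - 0) ≡ 7/8 mod 11. 8⁻¹ ≡ 7 (mod 11) since 8·7 = 56 ≡ 1, so λ ≡ 5.
  x = λ² - 0 - 8 = 25 - 8 ≡ 6; y = λ·(0 - 6) - 2 ≡ 1. → (6, 1)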